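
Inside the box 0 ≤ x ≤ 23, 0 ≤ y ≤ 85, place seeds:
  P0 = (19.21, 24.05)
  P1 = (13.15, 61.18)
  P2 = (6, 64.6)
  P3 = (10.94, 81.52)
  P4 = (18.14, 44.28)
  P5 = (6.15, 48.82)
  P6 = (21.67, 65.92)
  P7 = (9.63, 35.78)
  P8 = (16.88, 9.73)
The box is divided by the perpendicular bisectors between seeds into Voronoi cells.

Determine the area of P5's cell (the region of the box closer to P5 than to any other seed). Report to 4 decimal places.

1. box [0,23]×[0,85]: [(0, 0) (23, 0) (23, 85) (0, 85)]
2. ⊥bis P5·P0 via (12.68,36.435): [(0, 29.7495) (23, 41.8762) (23, 85) (0, 85)]  |A|=1131.3046
3. ⊥bis P5·P1 via (9.65,55): [(0, 60.4652) (0, 29.7495) (23, 41.8762) (23, 47.4393)]  |A|=417.2067
4. ⊥bis P5·P2 via (6.075,56.71): [(6.6215, 56.7152) (0, 56.6523) (0, 29.7495) (23, 41.8762) (23, 47.4393)]  |A|=404.583
5. ⊥bis P5·P3 via (8.545,65.17): [(6.6215, 56.7152) (0, 56.6523) (0, 29.7495) (23, 41.8762) (23, 47.4393)]  |A|=404.583
6. ⊥bis P5·P4 via (12.145,46.55): [(14.339, 52.3444) (6.6215, 56.7152) (0, 56.6523) (0, 29.7495) (7.2261, 33.5594)]  |A|=261.9148
7. ⊥bis P5·P6 via (13.91,57.37): [(14.339, 52.3444) (6.6215, 56.7152) (0, 56.6523) (0, 29.7495) (7.2261, 33.5594)]  |A|=261.9148
8. ⊥bis P5·P7 via (7.89,42.3): [(10.8331, 43.0854) (14.339, 52.3444) (6.6215, 56.7152) (0, 56.6523) (0, 40.1944)]  |A|=177.7924
9. ⊥bis P5·P8 via (11.515,29.275): [(10.8331, 43.0854) (14.339, 52.3444) (6.6215, 56.7152) (0, 56.6523) (0, 40.1944)]  |A|=177.7924
10. canonical 5-gon: [(10.8331, 43.0854) (14.339, 52.3444) (6.6215, 56.7152) (0, 56.6523) (0, 40.1944)]
11. shoelace: 177.7924

Area of P5's cell: 177.7924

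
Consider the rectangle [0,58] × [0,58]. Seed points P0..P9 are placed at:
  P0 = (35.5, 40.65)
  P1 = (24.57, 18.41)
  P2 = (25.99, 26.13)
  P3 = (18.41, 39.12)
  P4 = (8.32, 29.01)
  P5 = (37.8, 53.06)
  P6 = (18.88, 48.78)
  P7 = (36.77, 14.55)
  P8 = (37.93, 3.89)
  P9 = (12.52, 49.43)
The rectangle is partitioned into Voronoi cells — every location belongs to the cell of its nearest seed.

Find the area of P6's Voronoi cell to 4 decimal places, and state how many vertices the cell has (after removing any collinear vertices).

1. box [0,58]×[0,58]: [(0, 0) (58, 0) (58, 58) (0, 58)]
2. ⊥bis P6·P0 via (27.19,44.715): [(0, 0) (5.3168, 0) (33.6886, 58) (0, 58)]  |A|=1131.1565
3. ⊥bis P6·P1 via (21.725,33.595): [(0, 29.5247) (21.753, 33.6002) (33.6886, 58) (0, 58)]  |A|=720.7087
4. ⊥bis P6·P2 via (22.435,37.455): [(0, 30.4125) (23.857, 37.9014) (33.6886, 58) (0, 58)]  |A|=667.6249
5. ⊥bis P6·P3 via (18.645,43.95): [(0, 44.8572) (26.6258, 43.5617) (33.6886, 58) (0, 58)]  |A|=418.1728
6. ⊥bis P6·P4 via (13.6,38.895): [(0, 46.1593) (2.6822, 44.7267) (26.6258, 43.5617) (33.6886, 58) (0, 58)]  |A|=416.4265
7. ⊥bis P6·P5 via (28.34,50.92): [(0, 46.1593) (2.6822, 44.7267) (26.6258, 43.5617) (28.9362, 48.2846) (26.7384, 58) (0, 58)]  |A|=382.6645
8. ⊥bis P6·P7 via (27.825,31.665): [(0, 46.1593) (2.6822, 44.7267) (26.6258, 43.5617) (28.9362, 48.2846) (26.7384, 58) (0, 58)]  |A|=382.6645
9. ⊥bis P6·P8 via (28.405,26.335): [(0, 46.1593) (2.6822, 44.7267) (26.6258, 43.5617) (28.9362, 48.2846) (26.7384, 58) (0, 58)]  |A|=382.6645
10. ⊥bis P6·P9 via (15.7,49.105): [(15.1903, 44.1181) (26.6258, 43.5617) (28.9362, 48.2846) (26.7384, 58) (16.6091, 58)]  |A|=169.3059
11. canonical 5-gon: [(15.1903, 44.1181) (26.6258, 43.5617) (28.9362, 48.2846) (26.7384, 58) (16.6091, 58)]
12. shoelace: 169.3059

Area of P6's cell: 169.3059 (5 vertices)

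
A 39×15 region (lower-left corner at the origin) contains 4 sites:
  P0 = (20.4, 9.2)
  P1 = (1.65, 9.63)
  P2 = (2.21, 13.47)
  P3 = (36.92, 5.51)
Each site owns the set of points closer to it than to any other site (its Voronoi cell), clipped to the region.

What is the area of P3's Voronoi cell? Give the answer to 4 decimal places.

Area of P3's cell: 154.6142

1. box [0,39]×[0,15]: [(0, 0) (39, 0) (39, 15) (0, 15)]
2. ⊥bis P3·P0 via (28.66,7.355): [(27.0171, 0) (39, 0) (39, 15) (30.3676, 15)]  |A|=154.6142
3. ⊥bis P3·P1 via (19.285,7.57): [(27.0171, 0) (39, 0) (39, 15) (30.3676, 15)]  |A|=154.6142
4. ⊥bis P3·P2 via (19.565,9.49): [(27.0171, 0) (39, 0) (39, 15) (30.3676, 15)]  |A|=154.6142
5. canonical 4-gon: [(27.0171, 0) (39, 0) (39, 15) (30.3676, 15)]
6. shoelace: 154.6142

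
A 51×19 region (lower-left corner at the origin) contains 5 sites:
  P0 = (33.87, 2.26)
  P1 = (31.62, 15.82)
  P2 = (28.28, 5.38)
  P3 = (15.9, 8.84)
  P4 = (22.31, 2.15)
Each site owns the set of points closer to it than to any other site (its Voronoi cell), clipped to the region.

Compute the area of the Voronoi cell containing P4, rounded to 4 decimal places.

Area of P4's cell: 61.5057

1. box [0,51]×[0,19]: [(0, 0) (51, 0) (51, 19) (0, 19)]
2. ⊥bis P4·P0 via (28.09,2.205): [(0, 0) (28.111, 0) (27.9302, 19) (0, 19)]  |A|=532.3911
3. ⊥bis P4·P1 via (26.965,8.985): [(0, 0) (28.111, 0) (28.0324, 8.258) (12.2598, 19) (0, 19)]  |A|=448.226
4. ⊥bis P4·P2 via (25.295,3.765): [(0, 0) (27.332, 0) (19.8485, 13.8317) (12.2598, 19) (0, 19)]  |A|=409.2663
5. ⊥bis P4·P3 via (19.105,5.495): [(13.37, 0) (27.332, 0) (22.5652, 8.8104)]  |A|=61.5057
6. canonical 3-gon: [(13.37, 0) (27.332, 0) (22.5652, 8.8104)]
7. shoelace: 61.5057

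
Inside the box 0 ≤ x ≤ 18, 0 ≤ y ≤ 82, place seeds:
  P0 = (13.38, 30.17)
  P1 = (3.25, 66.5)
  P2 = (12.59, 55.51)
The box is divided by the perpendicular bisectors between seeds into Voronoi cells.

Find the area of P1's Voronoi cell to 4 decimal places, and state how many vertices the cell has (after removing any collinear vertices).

Area of P1's cell: 361.3887 (4 vertices)

1. box [0,18]×[0,82]: [(0, 0) (18, 0) (18, 82) (0, 82)]
2. ⊥bis P1·P0 via (8.315,48.335): [(0, 46.0165) (18, 51.0355) (18, 82) (0, 82)]  |A|=602.532
3. ⊥bis P1·P2 via (7.92,61.005): [(0, 54.2741) (18, 69.5716) (18, 82) (0, 82)]  |A|=361.3887
4. canonical 4-gon: [(0, 54.2741) (18, 69.5716) (18, 82) (0, 82)]
5. shoelace: 361.3887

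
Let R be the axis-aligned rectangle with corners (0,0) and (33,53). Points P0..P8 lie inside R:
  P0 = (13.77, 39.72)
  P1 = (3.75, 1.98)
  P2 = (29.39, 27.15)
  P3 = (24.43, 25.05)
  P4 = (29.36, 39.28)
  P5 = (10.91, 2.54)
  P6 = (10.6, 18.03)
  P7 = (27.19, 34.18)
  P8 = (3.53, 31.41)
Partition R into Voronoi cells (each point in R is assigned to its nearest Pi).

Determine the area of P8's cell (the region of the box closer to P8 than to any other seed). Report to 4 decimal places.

Area of P8's cell: 180.8251

1. box [0,33]×[0,53]: [(0, 0) (33, 0) (33, 53) (0, 53)]
2. ⊥bis P8·P0 via (8.65,35.565): [(0, 46.224) (0, 0) (33, 0) (33, 5.5597)]  |A|=854.4306
3. ⊥bis P8·P1 via (3.64,16.695): [(23.8409, 16.846) (0, 46.224) (0, 16.6678)]  |A|=352.3229
4. ⊥bis P8·P2 via (16.46,29.28): [(14.4001, 16.7754) (16.0028, 26.5045) (0, 46.224) (0, 16.6678)]  |A|=306.4542
5. ⊥bis P8·P3 via (13.98,28.23): [(10.4854, 16.7462) (14.1498, 28.7879) (0, 46.224) (0, 16.6678)]  |A|=272.0942
6. ⊥bis P8·P4 via (16.445,35.345): [(10.4854, 16.7462) (14.1498, 28.7879) (0, 46.224) (0, 16.6678)]  |A|=272.0942
7. ⊥bis P8·P5 via (7.22,16.975): [(6.1995, 16.7141) (10.8363, 17.8994) (14.1498, 28.7879) (0, 46.224) (0, 16.6678)]  |A|=269.6284
8. ⊥bis P8·P6 via (7.065,24.72): [(14.0322, 28.4015) (14.1498, 28.7879) (0, 46.224) (0, 20.9868)]  |A|=180.8251
9. ⊥bis P8·P7 via (15.36,32.795): [(14.0322, 28.4015) (14.1498, 28.7879) (0, 46.224) (0, 20.9868)]  |A|=180.8251
10. canonical 4-gon: [(14.0322, 28.4015) (14.1498, 28.7879) (0, 46.224) (0, 20.9868)]
11. shoelace: 180.8251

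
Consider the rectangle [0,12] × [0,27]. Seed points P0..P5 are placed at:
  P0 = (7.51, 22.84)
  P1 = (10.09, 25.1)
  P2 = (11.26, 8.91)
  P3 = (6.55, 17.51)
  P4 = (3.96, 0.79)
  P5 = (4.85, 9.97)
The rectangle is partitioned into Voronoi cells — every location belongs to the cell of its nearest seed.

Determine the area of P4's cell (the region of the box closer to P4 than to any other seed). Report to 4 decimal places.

1. box [0,12]×[0,27]: [(0, 0) (12, 0) (12, 27) (0, 27)]
2. ⊥bis P4·P0 via (5.735,11.815): [(0, 12.7383) (0, 0) (12, 0) (12, 10.8063)]  |A|=141.268
3. ⊥bis P4·P1 via (7.025,12.945): [(0, 12.7383) (0, 0) (12, 0) (12, 10.8063)]  |A|=141.268
4. ⊥bis P4·P2 via (7.61,4.85): [(0, 11.6915) (0, 0) (12, 0) (12, 0.9033)]  |A|=75.569
5. ⊥bis P4·P3 via (5.255,9.15): [(2.3215, 9.6044) (0, 9.964) (0, 0) (12, 0) (12, 0.9033)]  |A|=73.5638
6. ⊥bis P4·P5 via (4.405,5.38): [(7.3366, 5.0958) (0, 5.8071) (0, 0) (12, 0) (12, 0.9033)]  |A|=53.983
7. canonical 5-gon: [(7.3366, 5.0958) (0, 5.8071) (0, 0) (12, 0) (12, 0.9033)]
8. shoelace: 53.983

Area of P4's cell: 53.9830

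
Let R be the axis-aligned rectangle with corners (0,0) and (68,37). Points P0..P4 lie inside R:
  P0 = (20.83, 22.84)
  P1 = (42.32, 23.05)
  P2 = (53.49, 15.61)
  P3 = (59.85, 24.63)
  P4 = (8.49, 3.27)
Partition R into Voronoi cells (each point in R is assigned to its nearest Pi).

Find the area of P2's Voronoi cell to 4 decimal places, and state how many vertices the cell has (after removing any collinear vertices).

Area of P2's cell: 499.5683 (4 vertices)

1. box [0,68]×[0,37]: [(0, 0) (68, 0) (68, 37) (0, 37)]
2. ⊥bis P2·P0 via (37.16,19.225): [(32.9041, 0) (68, 0) (68, 37) (41.0949, 37)]  |A|=1147.0183
3. ⊥bis P2·P1 via (47.905,19.33): [(35.0299, 0) (68, 0) (68, 37) (59.6745, 37)]  |A|=763.97
4. ⊥bis P2·P3 via (56.67,20.12): [(51.064, 24.0728) (35.0299, 0) (68, 0) (68, 12.1312)]  |A|=499.5683
5. ⊥bis P2·P4 via (30.99,9.44): [(51.064, 24.0728) (35.0299, 0) (68, 0) (68, 12.1312)]  |A|=499.5683
6. canonical 4-gon: [(51.064, 24.0728) (35.0299, 0) (68, 0) (68, 12.1312)]
7. shoelace: 499.5683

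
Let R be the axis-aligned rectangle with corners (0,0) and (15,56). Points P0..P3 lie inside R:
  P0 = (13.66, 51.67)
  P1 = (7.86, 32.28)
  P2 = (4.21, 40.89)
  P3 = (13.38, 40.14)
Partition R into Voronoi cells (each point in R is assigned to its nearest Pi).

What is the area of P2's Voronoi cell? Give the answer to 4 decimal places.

1. box [0,15]×[0,56]: [(0, 0) (15, 0) (15, 56) (0, 56)]
2. ⊥bis P2·P0 via (8.935,46.28): [(0, 54.1126) (0, 0) (15, 0) (15, 40.9633)]  |A|=713.0693
3. ⊥bis P2·P1 via (6.035,36.585): [(0, 54.1126) (0, 34.0266) (15, 40.3855) (15, 40.9633)]  |A|=154.9786
4. ⊥bis P2·P3 via (8.795,40.515): [(9.2443, 46.0088) (0, 54.1126) (0, 34.0266) (8.5612, 37.6559)]  |A|=127.3566
5. canonical 4-gon: [(9.2443, 46.0088) (0, 54.1126) (0, 34.0266) (8.5612, 37.6559)]
6. shoelace: 127.3566

Area of P2's cell: 127.3566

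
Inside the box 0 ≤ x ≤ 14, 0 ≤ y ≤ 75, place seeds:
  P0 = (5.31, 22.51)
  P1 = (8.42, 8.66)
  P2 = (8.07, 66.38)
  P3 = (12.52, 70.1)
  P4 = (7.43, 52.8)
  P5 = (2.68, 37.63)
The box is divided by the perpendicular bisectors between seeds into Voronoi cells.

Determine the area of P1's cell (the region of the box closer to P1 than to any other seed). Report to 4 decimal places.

Area of P1's cell: 218.6144

1. box [0,14]×[0,75]: [(0, 0) (14, 0) (14, 75) (0, 75)]
2. ⊥bis P1·P0 via (6.865,15.585): [(0, 14.0435) (0, 0) (14, 0) (14, 17.1872)]  |A|=218.6144
3. ⊥bis P1·P2 via (8.245,37.52): [(0, 14.0435) (0, 0) (14, 0) (14, 17.1872)]  |A|=218.6144
4. ⊥bis P1·P3 via (10.47,39.38): [(0, 14.0435) (0, 0) (14, 0) (14, 17.1872)]  |A|=218.6144
5. ⊥bis P1·P4 via (7.925,30.73): [(0, 14.0435) (0, 0) (14, 0) (14, 17.1872)]  |A|=218.6144
6. ⊥bis P1·P5 via (5.55,23.145): [(0, 14.0435) (0, 0) (14, 0) (14, 17.1872)]  |A|=218.6144
7. canonical 4-gon: [(0, 14.0435) (0, 0) (14, 0) (14, 17.1872)]
8. shoelace: 218.6144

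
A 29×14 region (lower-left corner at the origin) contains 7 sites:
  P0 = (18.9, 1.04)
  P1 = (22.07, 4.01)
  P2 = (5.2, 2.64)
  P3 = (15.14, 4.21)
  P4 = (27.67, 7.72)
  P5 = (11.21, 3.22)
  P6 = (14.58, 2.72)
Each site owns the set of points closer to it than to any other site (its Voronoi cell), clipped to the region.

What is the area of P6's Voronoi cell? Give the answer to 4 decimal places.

1. box [0,29]×[0,14]: [(0, 0) (29, 0) (29, 14) (0, 14)]
2. ⊥bis P6·P0 via (16.74,1.88): [(0, 0) (16.0089, 0) (21.4533, 14) (0, 14)]  |A|=262.2356
3. ⊥bis P6·P1 via (18.325,3.365): [(0, 0) (16.0089, 0) (18.0158, 5.1605) (16.4933, 14) (0, 14)]  |A|=240.3137
4. ⊥bis P6·P2 via (9.89,2.68): [(9.9129, 0) (16.0089, 0) (18.0158, 5.1605) (16.4933, 14) (9.7935, 14)]  |A|=102.3695
5. ⊥bis P6·P3 via (14.86,3.465): [(9.8673, 5.3415) (9.9129, 0) (16.0089, 0) (17.038, 2.6464)]  |A|=27.156
6. ⊥bis P6·P4 via (21.125,5.22): [(9.8673, 5.3415) (9.9129, 0) (16.0089, 0) (17.038, 2.6464)]  |A|=27.156
7. ⊥bis P6·P5 via (12.895,2.97): [(13.0683, 4.1384) (12.4543, 0) (16.0089, 0) (17.038, 2.6464)]  |A|=13.3755
8. canonical 4-gon: [(13.0683, 4.1384) (12.4543, 0) (16.0089, 0) (17.038, 2.6464)]
9. shoelace: 13.3755

Area of P6's cell: 13.3755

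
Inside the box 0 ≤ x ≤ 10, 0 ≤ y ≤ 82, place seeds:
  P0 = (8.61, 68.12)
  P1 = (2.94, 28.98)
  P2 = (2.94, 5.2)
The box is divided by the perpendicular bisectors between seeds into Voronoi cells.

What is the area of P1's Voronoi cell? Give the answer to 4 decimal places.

1. box [0,10]×[0,82]: [(0, 0) (10, 0) (10, 82) (0, 82)]
2. ⊥bis P1·P0 via (5.775,48.55): [(0, 49.3866) (0, 0) (10, 0) (10, 47.9379)]  |A|=486.6227
3. ⊥bis P1·P2 via (2.94,17.09): [(0, 49.3866) (0, 17.09) (10, 17.09) (10, 47.9379)]  |A|=315.7227
4. canonical 4-gon: [(0, 49.3866) (0, 17.09) (10, 17.09) (10, 47.9379)]
5. shoelace: 315.7227

Area of P1's cell: 315.7227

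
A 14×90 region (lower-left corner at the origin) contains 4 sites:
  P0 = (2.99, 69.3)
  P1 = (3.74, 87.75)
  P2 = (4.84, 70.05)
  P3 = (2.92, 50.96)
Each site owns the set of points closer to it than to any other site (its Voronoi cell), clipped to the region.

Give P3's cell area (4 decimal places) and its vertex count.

Area of P3's cell: 839.7394 (5 vertices)

1. box [0,14]×[0,90]: [(0, 0) (14, 0) (14, 90) (0, 90)]
2. ⊥bis P3·P0 via (2.955,60.13): [(0, 60.1413) (0, 0) (14, 0) (14, 60.0878)]  |A|=841.6039
3. ⊥bis P3·P1 via (3.33,69.355): [(0, 60.1413) (0, 0) (14, 0) (14, 60.0878)]  |A|=841.6039
4. ⊥bis P3·P2 via (3.88,60.505): [(7.7921, 60.1115) (0, 60.1413) (0, 0) (14, 0) (14, 59.4872)]  |A|=839.7394
5. canonical 5-gon: [(7.7921, 60.1115) (0, 60.1413) (0, 0) (14, 0) (14, 59.4872)]
6. shoelace: 839.7394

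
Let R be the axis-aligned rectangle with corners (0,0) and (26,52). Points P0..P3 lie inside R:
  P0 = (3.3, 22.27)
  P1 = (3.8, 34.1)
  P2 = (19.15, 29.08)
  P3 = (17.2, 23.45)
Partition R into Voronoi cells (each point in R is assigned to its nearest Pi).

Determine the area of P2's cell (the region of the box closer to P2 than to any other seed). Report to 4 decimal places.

1. box [0,26]×[0,52]: [(0, 0) (26, 0) (26, 52) (0, 52)]
2. ⊥bis P2·P0 via (11.225,25.675): [(0, 51.8007) (22.2563, 0) (26, 0) (26, 52) (0, 52)]  |A|=775.5526
3. ⊥bis P2·P1 via (11.475,31.59): [(10.2686, 27.901) (22.2563, 0) (26, 0) (26, 52) (18.1498, 52)]  |A|=555.8338
4. ⊥bis P2·P3 via (18.175,26.265): [(10.5924, 28.8913) (26, 23.5547) (26, 52) (18.1498, 52)]  |A|=309.8402
5. canonical 4-gon: [(10.5924, 28.8913) (26, 23.5547) (26, 52) (18.1498, 52)]
6. shoelace: 309.8402

Area of P2's cell: 309.8402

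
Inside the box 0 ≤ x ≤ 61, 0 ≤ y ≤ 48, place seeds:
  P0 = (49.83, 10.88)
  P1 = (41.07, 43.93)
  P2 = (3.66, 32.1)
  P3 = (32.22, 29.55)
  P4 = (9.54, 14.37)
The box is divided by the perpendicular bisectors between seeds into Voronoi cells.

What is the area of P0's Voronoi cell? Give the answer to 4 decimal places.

1. box [0,61]×[0,48]: [(0, 0) (61, 0) (61, 48) (0, 48)]
2. ⊥bis P0·P1 via (45.45,27.405): [(0, 15.3583) (0, 0) (61, 0) (61, 31.5266)]  |A|=1429.99
3. ⊥bis P0·P2 via (26.745,21.49): [(27.246, 22.58) (16.8681, 0) (61, 0) (61, 31.5266)]  |A|=1030.3234
4. ⊥bis P0·P3 via (41.025,20.215): [(49.8976, 28.5838) (19.5932, 0) (61, 0) (61, 31.5266)]  |A|=766.7933
5. ⊥bis P0·P4 via (29.685,12.625): [(49.8976, 28.5838) (29.392, 9.2425) (28.5914, 0) (61, 0) (61, 31.5266)]  |A|=725.2105
6. canonical 5-gon: [(49.8976, 28.5838) (29.392, 9.2425) (28.5914, 0) (61, 0) (61, 31.5266)]
7. shoelace: 725.2105

Area of P0's cell: 725.2105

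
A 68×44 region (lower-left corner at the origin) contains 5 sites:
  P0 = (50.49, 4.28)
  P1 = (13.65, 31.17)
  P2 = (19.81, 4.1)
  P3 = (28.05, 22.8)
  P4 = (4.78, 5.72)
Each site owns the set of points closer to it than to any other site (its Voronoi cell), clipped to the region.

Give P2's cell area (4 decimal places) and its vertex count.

Area of P2's cell: 300.3537 (5 vertices)

1. box [0,68]×[0,44]: [(0, 0) (68, 0) (68, 44) (0, 44)]
2. ⊥bis P2·P0 via (35.15,4.19): [(0, 0) (35.1746, 0) (34.9164, 44) (0, 44)]  |A|=1542.0024
3. ⊥bis P2·P1 via (16.73,17.635): [(0, 13.828) (0, 0) (35.1746, 0) (35.0467, 21.8031)]  |A|=625.7694
4. ⊥bis P2·P3 via (23.93,13.45): [(15.2149, 17.2902) (0, 13.828) (0, 0) (35.1746, 0) (35.1246, 8.5172)]  |A|=493.852
5. ⊥bis P2·P4 via (12.295,4.91): [(15.2149, 17.2902) (13.5895, 16.9204) (11.7658, 0) (35.1746, 0) (35.1246, 8.5172)]  |A|=300.3537
6. canonical 5-gon: [(15.2149, 17.2902) (13.5895, 16.9204) (11.7658, 0) (35.1746, 0) (35.1246, 8.5172)]
7. shoelace: 300.3537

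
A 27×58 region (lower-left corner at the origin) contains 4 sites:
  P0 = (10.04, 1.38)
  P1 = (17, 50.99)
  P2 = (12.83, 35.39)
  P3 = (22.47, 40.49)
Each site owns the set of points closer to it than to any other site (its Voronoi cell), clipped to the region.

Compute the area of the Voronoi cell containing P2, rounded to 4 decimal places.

1. box [0,27]×[0,58]: [(0, 0) (27, 0) (27, 58) (0, 58)]
2. ⊥bis P2·P0 via (11.435,18.385): [(0, 19.3231) (27, 17.1081) (27, 58) (0, 58)]  |A|=1074.1788
3. ⊥bis P2·P1 via (14.915,43.19): [(0, 47.1769) (0, 19.3231) (27, 17.1081) (27, 39.9596)]  |A|=684.5213
4. ⊥bis P2·P3 via (17.65,37.94): [(14.8655, 43.2032) (0, 47.1769) (0, 19.3231) (27, 17.1081) (27, 20.2667)]  |A|=565.0396
5. canonical 5-gon: [(14.8655, 43.2032) (0, 47.1769) (0, 19.3231) (27, 17.1081) (27, 20.2667)]
6. shoelace: 565.0396

Area of P2's cell: 565.0396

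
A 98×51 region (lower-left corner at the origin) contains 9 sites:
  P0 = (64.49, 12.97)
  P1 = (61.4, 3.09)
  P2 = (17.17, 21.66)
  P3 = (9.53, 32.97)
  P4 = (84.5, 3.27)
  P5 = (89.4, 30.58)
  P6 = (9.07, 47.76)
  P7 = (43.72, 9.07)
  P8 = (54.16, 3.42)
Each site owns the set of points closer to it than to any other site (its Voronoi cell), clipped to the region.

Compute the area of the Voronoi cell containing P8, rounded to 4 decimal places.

1. box [0,98]×[0,51]: [(0, 0) (98, 0) (98, 51) (0, 51)]
2. ⊥bis P8·P0 via (59.325,8.195): [(0, 0) (66.9012, 0) (19.7521, 51) (0, 51)]  |A|=2209.6602
3. ⊥bis P8·P1 via (57.78,3.255): [(0, 0) (57.6316, 0) (58.0672, 9.5556) (19.7521, 51) (0, 51)]  |A|=2165.3722
4. ⊥bis P8·P2 via (35.665,12.54): [(29.4814, 0) (57.6316, 0) (58.0672, 9.5556) (42.4978, 26.3966)]  |A|=449.5892
5. ⊥bis P8·P3 via (31.845,18.195): [(29.4814, 0) (57.6316, 0) (58.0672, 9.5556) (42.4978, 26.3966)]  |A|=449.5892
6. ⊥bis P8·P4 via (69.33,3.345): [(29.4814, 0) (57.6316, 0) (58.0672, 9.5556) (42.4978, 26.3966)]  |A|=449.5892
7. ⊥bis P8·P5 via (71.78,17): [(29.4814, 0) (57.6316, 0) (58.0672, 9.5556) (42.4978, 26.3966)]  |A|=449.5892
8. ⊥bis P8·P6 via (31.615,25.59): [(29.4814, 0) (57.6316, 0) (58.0672, 9.5556) (42.4978, 26.3966)]  |A|=449.5892
9. ⊥bis P8·P7 via (48.94,6.245): [(45.5603, 0) (57.6316, 0) (58.0672, 9.5556) (53.4402, 14.5604)]  |A|=111.0786
10. canonical 4-gon: [(45.5603, 0) (57.6316, 0) (58.0672, 9.5556) (53.4402, 14.5604)]
11. shoelace: 111.0786

Area of P8's cell: 111.0786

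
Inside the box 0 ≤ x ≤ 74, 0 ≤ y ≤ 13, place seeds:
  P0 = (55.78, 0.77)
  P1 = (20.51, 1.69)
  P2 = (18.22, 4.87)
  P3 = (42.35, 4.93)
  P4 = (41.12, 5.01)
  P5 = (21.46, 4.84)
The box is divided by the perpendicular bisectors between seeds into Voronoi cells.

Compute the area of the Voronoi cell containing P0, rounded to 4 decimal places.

Area of P0's cell: 309.4572

1. box [0,74]×[0,13]: [(0, 0) (74, 0) (74, 13) (0, 13)]
2. ⊥bis P0·P1 via (38.145,1.23): [(38.1129, 0) (74, 0) (74, 13) (38.452, 13)]  |A|=464.328
3. ⊥bis P0·P2 via (37,2.82): [(38.1129, 0) (74, 0) (74, 13) (38.452, 13)]  |A|=464.328
4. ⊥bis P0·P3 via (49.065,2.85): [(48.1822, 0) (74, 0) (74, 13) (52.209, 13)]  |A|=309.4572
5. ⊥bis P0·P4 via (48.45,2.89): [(48.1822, 0) (74, 0) (74, 13) (52.209, 13)]  |A|=309.4572
6. ⊥bis P0·P5 via (38.62,2.805): [(48.1822, 0) (74, 0) (74, 13) (52.209, 13)]  |A|=309.4572
7. canonical 4-gon: [(48.1822, 0) (74, 0) (74, 13) (52.209, 13)]
8. shoelace: 309.4572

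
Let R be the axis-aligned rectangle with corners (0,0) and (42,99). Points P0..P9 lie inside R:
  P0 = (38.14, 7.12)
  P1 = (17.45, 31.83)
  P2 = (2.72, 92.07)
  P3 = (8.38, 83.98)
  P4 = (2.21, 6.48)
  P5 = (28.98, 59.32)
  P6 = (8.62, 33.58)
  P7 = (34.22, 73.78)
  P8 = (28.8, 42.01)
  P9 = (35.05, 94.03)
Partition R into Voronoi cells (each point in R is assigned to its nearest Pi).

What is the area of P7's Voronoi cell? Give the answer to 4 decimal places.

Area of P7's cell: 368.8901

1. box [0,42]×[0,99]: [(0, 0) (42, 0) (42, 99) (0, 99)]
2. ⊥bis P7·P0 via (36.18,40.45): [(0, 38.3224) (42, 40.7923) (42, 99) (0, 99)]  |A|=2496.5923
3. ⊥bis P7·P1 via (25.835,52.805): [(0, 63.1328) (42, 46.3429) (42, 99) (0, 99)]  |A|=1859.0104
4. ⊥bis P7·P2 via (18.47,82.925): [(5.6634, 60.8688) (42, 46.3429) (42, 99) (27.8037, 99)]  |A|=1227.3511
5. ⊥bis P7·P3 via (21.3,78.88): [(13.0282, 57.9247) (42, 46.3429) (42, 99) (29.2421, 99)]  |A|=1024.8044
6. ⊥bis P7·P4 via (18.215,40.13): [(13.0282, 57.9247) (42, 46.3429) (42, 99) (29.2421, 99)]  |A|=1024.8044
7. ⊥bis P7·P5 via (31.6,66.55): [(18.331, 71.3584) (42, 62.7813) (42, 99) (29.2421, 99)]  |A|=604.9557
8. ⊥bis P7·P6 via (21.42,53.68): [(18.331, 71.3584) (42, 62.7813) (42, 99) (29.2421, 99)]  |A|=604.9557
9. ⊥bis P7·P8 via (31.51,57.895): [(18.331, 71.3584) (42, 62.7813) (42, 99) (29.2421, 99)]  |A|=604.9557
10. ⊥bis P7·P9 via (34.635,83.905): [(23.4643, 84.3629) (18.331, 71.3584) (42, 62.7813) (42, 83.6031)]  |A|=368.8901
11. canonical 4-gon: [(23.4643, 84.3629) (18.331, 71.3584) (42, 62.7813) (42, 83.6031)]
12. shoelace: 368.8901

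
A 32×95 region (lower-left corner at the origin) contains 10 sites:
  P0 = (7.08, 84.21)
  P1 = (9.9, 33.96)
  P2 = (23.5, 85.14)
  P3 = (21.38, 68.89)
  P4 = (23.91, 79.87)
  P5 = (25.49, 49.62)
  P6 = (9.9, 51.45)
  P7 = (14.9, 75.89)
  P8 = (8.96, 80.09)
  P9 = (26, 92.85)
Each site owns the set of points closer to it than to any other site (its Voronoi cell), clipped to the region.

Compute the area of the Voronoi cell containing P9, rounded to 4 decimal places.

1. box [0,32]×[0,95]: [(0, 0) (32, 0) (32, 95) (0, 95)]
2. ⊥bis P9·P0 via (16.54,88.53): [(32, 54.6755) (32, 95) (13.5854, 95)]  |A|=371.2799
3. ⊥bis P9·P1 via (17.95,63.405): [(29.4492, 60.2612) (32, 59.5639) (32, 95) (13.5854, 95)]  |A|=365.0452
4. ⊥bis P9·P2 via (24.75,88.995): [(14.8638, 92.2007) (32, 86.6442) (32, 95) (13.5854, 95)]  |A|=97.3683
5. ⊥bis P9·P3 via (23.69,80.87): [(14.8638, 92.2007) (32, 86.6442) (32, 95) (13.5854, 95)]  |A|=97.3683
6. ⊥bis P9·P4 via (24.955,86.36): [(14.8638, 92.2007) (32, 86.6442) (32, 95) (13.5854, 95)]  |A|=97.3683
7. ⊥bis P9·P5 via (25.745,71.235): [(14.8638, 92.2007) (32, 86.6442) (32, 95) (13.5854, 95)]  |A|=97.3683
8. ⊥bis P9·P6 via (17.95,72.15): [(14.8638, 92.2007) (32, 86.6442) (32, 95) (13.5854, 95)]  |A|=97.3683
9. ⊥bis P9·P7 via (20.45,84.37): [(14.8638, 92.2007) (32, 86.6442) (32, 95) (13.5854, 95)]  |A|=97.3683
10. ⊥bis P9·P8 via (17.48,86.47): [(14.8638, 92.2007) (32, 86.6442) (32, 95) (13.5854, 95)]  |A|=97.3683
11. canonical 4-gon: [(14.8638, 92.2007) (32, 86.6442) (32, 95) (13.5854, 95)]
12. shoelace: 97.3683

Area of P9's cell: 97.3683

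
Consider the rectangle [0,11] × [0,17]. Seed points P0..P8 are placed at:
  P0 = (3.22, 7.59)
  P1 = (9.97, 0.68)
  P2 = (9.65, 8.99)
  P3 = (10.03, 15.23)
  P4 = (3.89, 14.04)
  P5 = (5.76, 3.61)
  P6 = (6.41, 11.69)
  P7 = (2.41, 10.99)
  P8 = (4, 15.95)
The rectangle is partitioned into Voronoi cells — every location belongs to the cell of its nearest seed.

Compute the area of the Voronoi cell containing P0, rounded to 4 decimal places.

1. box [0,11]×[0,17]: [(0, 0) (11, 0) (11, 17) (0, 17)]
2. ⊥bis P0·P1 via (6.595,4.135): [(0, 0) (2.362, 0) (11, 8.438) (11, 17) (0, 17)]  |A|=150.5562
3. ⊥bis P0·P2 via (6.435,8.29): [(0, 0) (2.362, 0) (7.2091, 4.7348) (4.5386, 17) (0, 17)]  |A|=94.702
4. ⊥bis P0·P3 via (6.625,11.41): [(0, 0) (2.362, 0) (7.2091, 4.7348) (5.5463, 12.3715) (0.3537, 17) (0, 17)]  |A|=85.0171
5. ⊥bis P0·P4 via (3.555,10.815): [(0, 11.1843) (0, 0) (2.362, 0) (7.2091, 4.7348) (5.9392, 10.5673)]  |A|=62.8342
6. ⊥bis P0·P5 via (4.49,5.6): [(0, 11.1843) (0, 2.7345) (6.7119, 7.018) (5.9392, 10.5673)]  |A|=38.6587
7. ⊥bis P0·P6 via (4.815,9.64): [(3.2663, 10.845) (0, 11.1843) (0, 2.7345) (6.7119, 7.018) (6.4115, 8.3978)]  |A|=35.8249
8. ⊥bis P0·P7 via (2.815,9.29): [(4.6906, 9.7368) (0, 8.6194) (0, 2.7345) (6.7119, 7.018) (6.4115, 8.3978)]  |A|=28.2413
9. ⊥bis P0·P8 via (3.61,11.77): [(4.6906, 9.7368) (0, 8.6194) (0, 2.7345) (6.7119, 7.018) (6.4115, 8.3978)]  |A|=28.2413
10. canonical 5-gon: [(4.6906, 9.7368) (0, 8.6194) (0, 2.7345) (6.7119, 7.018) (6.4115, 8.3978)]
11. shoelace: 28.2413

Area of P0's cell: 28.2413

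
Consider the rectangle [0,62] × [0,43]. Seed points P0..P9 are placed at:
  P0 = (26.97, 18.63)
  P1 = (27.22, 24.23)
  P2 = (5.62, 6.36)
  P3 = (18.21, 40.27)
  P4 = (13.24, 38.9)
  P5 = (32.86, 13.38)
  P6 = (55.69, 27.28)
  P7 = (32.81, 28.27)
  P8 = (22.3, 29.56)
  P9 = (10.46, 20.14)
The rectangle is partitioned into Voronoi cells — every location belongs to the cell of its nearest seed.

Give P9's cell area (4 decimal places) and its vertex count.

Area of P9's cell: 296.4293 (5 vertices)

1. box [0,62]×[0,43]: [(0, 0) (62, 0) (62, 43) (0, 43)]
2. ⊥bis P9·P0 via (18.715,19.385): [(0, 0) (16.9421, 0) (20.8748, 43) (0, 43)]  |A|=813.0628
3. ⊥bis P9·P1 via (18.84,22.185): [(0, 0) (16.9421, 0) (18.9354, 21.7943) (13.7604, 43) (0, 43)]  |A|=737.63
4. ⊥bis P9·P2 via (8.04,13.25): [(0, 16.0739) (17.8391, 9.8082) (18.9354, 21.7943) (13.7604, 43) (0, 43)]  |A|=511.1721
5. ⊥bis P9·P3 via (14.335,30.205): [(0, 35.7239) (0, 16.0739) (17.8391, 9.8082) (18.9354, 21.7943) (17.1471, 29.1224)]  |A|=353.3094
6. ⊥bis P9·P4 via (11.85,29.52): [(0, 31.276) (0, 16.0739) (17.8391, 9.8082) (18.9354, 21.7943) (17.2451, 28.7205)]  |A|=311.8354
7. ⊥bis P9·P5 via (21.66,16.76): [(0, 31.276) (0, 16.0739) (17.8391, 9.8082) (18.9354, 21.7943) (17.2451, 28.7205)]  |A|=311.8354
8. ⊥bis P9·P6 via (33.075,23.71): [(0, 31.276) (0, 16.0739) (17.8391, 9.8082) (18.9354, 21.7943) (17.2451, 28.7205)]  |A|=311.8354
9. ⊥bis P9·P7 via (21.635,24.205): [(0, 31.276) (0, 16.0739) (17.8391, 9.8082) (18.9354, 21.7943) (17.2451, 28.7205)]  |A|=311.8354
10. ⊥bis P9·P8 via (16.38,24.85): [(12.7734, 29.3832) (0, 31.276) (0, 16.0739) (17.8391, 9.8082) (18.9225, 21.6543)]  |A|=296.4293
11. canonical 5-gon: [(12.7734, 29.3832) (0, 31.276) (0, 16.0739) (17.8391, 9.8082) (18.9225, 21.6543)]
12. shoelace: 296.4293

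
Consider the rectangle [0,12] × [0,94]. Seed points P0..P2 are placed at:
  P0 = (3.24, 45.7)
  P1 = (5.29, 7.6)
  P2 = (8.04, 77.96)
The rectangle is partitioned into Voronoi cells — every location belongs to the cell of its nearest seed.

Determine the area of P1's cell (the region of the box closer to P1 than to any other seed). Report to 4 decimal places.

1. box [0,12]×[0,94]: [(0, 0) (12, 0) (12, 94) (0, 94)]
2. ⊥bis P1·P0 via (4.265,26.65): [(0, 26.4205) (0, 0) (12, 0) (12, 27.0662)]  |A|=320.9202
3. ⊥bis P1·P2 via (6.665,42.78): [(0, 26.4205) (0, 0) (12, 0) (12, 27.0662)]  |A|=320.9202
4. canonical 4-gon: [(0, 26.4205) (0, 0) (12, 0) (12, 27.0662)]
5. shoelace: 320.9202

Area of P1's cell: 320.9202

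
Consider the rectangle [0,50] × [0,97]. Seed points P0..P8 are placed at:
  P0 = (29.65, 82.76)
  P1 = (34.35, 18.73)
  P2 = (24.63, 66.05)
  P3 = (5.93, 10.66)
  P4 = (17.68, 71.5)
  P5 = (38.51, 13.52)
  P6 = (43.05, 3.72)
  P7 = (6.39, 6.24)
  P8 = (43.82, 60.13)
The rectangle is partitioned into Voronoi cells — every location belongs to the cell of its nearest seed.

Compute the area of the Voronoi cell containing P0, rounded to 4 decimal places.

1. box [0,50]×[0,97]: [(0, 0) (50, 0) (50, 97) (0, 97)]
2. ⊥bis P0·P1 via (32,50.745): [(0, 48.3961) (50, 52.0663) (50, 97) (0, 97)]  |A|=2338.4411
3. ⊥bis P0·P2 via (27.14,74.405): [(0, 82.5584) (50, 67.5374) (50, 97) (0, 97)]  |A|=1097.6052
4. ⊥bis P0·P3 via (17.79,46.71): [(0, 82.5584) (50, 67.5374) (50, 97) (0, 97)]  |A|=1097.6052
5. ⊥bis P0·P4 via (23.665,77.13): [(25.8693, 74.7868) (50, 67.5374) (50, 97) (4.9736, 97)]  |A|=855.5683
6. ⊥bis P0·P5 via (34.08,48.14): [(25.8693, 74.7868) (50, 67.5374) (50, 97) (4.9736, 97)]  |A|=855.5683
7. ⊥bis P0·P6 via (36.35,43.24): [(25.8693, 74.7868) (50, 67.5374) (50, 97) (4.9736, 97)]  |A|=855.5683
8. ⊥bis P0·P7 via (18.02,44.5): [(25.8693, 74.7868) (50, 67.5374) (50, 97) (4.9736, 97)]  |A|=855.5683
9. ⊥bis P0·P8 via (36.735,71.445): [(25.8693, 74.7868) (36.8186, 71.4974) (50, 79.751) (50, 97) (4.9736, 97)]  |A|=775.0723
10. canonical 5-gon: [(25.8693, 74.7868) (36.8186, 71.4974) (50, 79.751) (50, 97) (4.9736, 97)]
11. shoelace: 775.0723

Area of P0's cell: 775.0723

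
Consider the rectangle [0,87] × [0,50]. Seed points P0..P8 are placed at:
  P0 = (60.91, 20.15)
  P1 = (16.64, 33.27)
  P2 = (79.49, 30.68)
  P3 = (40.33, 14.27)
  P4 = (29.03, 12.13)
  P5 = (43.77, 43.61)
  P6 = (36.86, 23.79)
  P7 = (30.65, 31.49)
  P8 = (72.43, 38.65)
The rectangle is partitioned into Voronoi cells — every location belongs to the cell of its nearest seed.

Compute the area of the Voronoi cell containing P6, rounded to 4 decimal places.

1. box [0,87]×[0,50]: [(0, 0) (87, 0) (87, 50) (0, 50)]
2. ⊥bis P6·P0 via (48.885,21.97): [(0, 0) (45.5598, 0) (53.1274, 50) (0, 50)]  |A|=2467.1797
3. ⊥bis P6·P1 via (26.75,28.53): [(13.3739, 0) (45.5598, 0) (53.1274, 50) (36.8161, 50)]  |A|=1212.4305
4. ⊥bis P6·P2 via (58.175,27.235): [(13.3739, 0) (45.5598, 0) (53.1274, 50) (36.8161, 50)]  |A|=1212.4305
5. ⊥bis P6·P3 via (38.595,19.03): [(18.9365, 11.8646) (49.0149, 22.828) (53.1274, 50) (36.8161, 50)]  |A|=697.1202
6. ⊥bis P6·P4 via (32.945,17.96): [(24.4644, 23.655) (33.9, 17.3187) (49.0149, 22.828) (53.1274, 50) (36.8161, 50)]  |A|=623.9824
7. ⊥bis P6·P5 via (40.315,33.7): [(30.7391, 37.0385) (24.4644, 23.655) (33.9, 17.3187) (49.0149, 22.828) (50.1418, 30.274)]  |A|=316.8063
8. ⊥bis P6·P7 via (33.755,27.64): [(40.9811, 33.4678) (26.8377, 22.0612) (33.9, 17.3187) (49.0149, 22.828) (50.1418, 30.274)]  |A|=212.261
9. ⊥bis P6·P8 via (54.645,31.22): [(40.9811, 33.4678) (26.8377, 22.0612) (33.9, 17.3187) (49.0149, 22.828) (50.1418, 30.274)]  |A|=212.261
10. canonical 5-gon: [(40.9811, 33.4678) (26.8377, 22.0612) (33.9, 17.3187) (49.0149, 22.828) (50.1418, 30.274)]
11. shoelace: 212.261

Area of P6's cell: 212.2610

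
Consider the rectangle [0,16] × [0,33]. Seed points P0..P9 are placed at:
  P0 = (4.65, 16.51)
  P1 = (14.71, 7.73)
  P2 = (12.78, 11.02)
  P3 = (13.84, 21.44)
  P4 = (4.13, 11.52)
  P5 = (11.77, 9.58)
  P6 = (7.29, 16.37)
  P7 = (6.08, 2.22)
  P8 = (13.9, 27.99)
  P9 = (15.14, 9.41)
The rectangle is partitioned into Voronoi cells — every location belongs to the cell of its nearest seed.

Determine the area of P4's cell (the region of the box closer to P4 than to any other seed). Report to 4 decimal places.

1. box [0,16]×[0,33]: [(0, 0) (16, 0) (16, 33) (0, 33)]
2. ⊥bis P4·P0 via (4.39,14.015): [(0, 14.4725) (0, 0) (16, 0) (16, 12.8051)]  |A|=218.2209
3. ⊥bis P4·P1 via (9.42,9.625): [(10.755, 13.3517) (0, 14.4725) (0, 0) (5.9721, 0)]  |A|=117.6946
4. ⊥bis P4·P2 via (8.455,11.27): [(8.1559, 6.0963) (8.5884, 13.5775) (0, 14.4725) (0, 0) (5.9721, 0)]  |A|=109.5414
5. ⊥bis P4·P3 via (8.985,16.48): [(8.1559, 6.0963) (8.5884, 13.5775) (0, 14.4725) (0, 0) (5.9721, 0)]  |A|=109.5414
6. ⊥bis P4·P5 via (7.95,10.55): [(8.55, 12.9127) (8.5884, 13.5775) (0, 14.4725) (0, 0) (5.2711, 0)]  |A|=98.7733
7. ⊥bis P4·P6 via (5.71,13.945): [(8.3717, 12.2108) (5.8334, 13.8646) (0, 14.4725) (0, 0) (5.2711, 0)]  |A|=96.8138
8. ⊥bis P4·P7 via (5.105,6.87): [(7.123, 7.2931) (8.3717, 12.2108) (5.8334, 13.8646) (0, 14.4725) (0, 5.7996)]  |A|=56.9373
9. ⊥bis P4·P8 via (9.015,19.755): [(7.123, 7.2931) (8.3717, 12.2108) (5.8334, 13.8646) (0, 14.4725) (0, 5.7996)]  |A|=56.9373
10. ⊥bis P4·P9 via (9.635,10.465): [(7.123, 7.2931) (8.3717, 12.2108) (5.8334, 13.8646) (0, 14.4725) (0, 5.7996)]  |A|=56.9373
11. canonical 5-gon: [(7.123, 7.2931) (8.3717, 12.2108) (5.8334, 13.8646) (0, 14.4725) (0, 5.7996)]
12. shoelace: 56.9373

Area of P4's cell: 56.9373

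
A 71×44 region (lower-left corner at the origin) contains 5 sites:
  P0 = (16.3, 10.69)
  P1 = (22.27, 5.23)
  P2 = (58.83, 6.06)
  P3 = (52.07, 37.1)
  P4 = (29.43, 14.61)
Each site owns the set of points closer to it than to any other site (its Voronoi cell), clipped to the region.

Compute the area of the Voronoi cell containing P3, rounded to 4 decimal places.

Area of P3's cell: 816.1097

1. box [0,71]×[0,44]: [(0, 0) (71, 0) (71, 44) (0, 44)]
2. ⊥bis P3·P0 via (34.185,23.895): [(51.8274, 0) (71, 0) (71, 44) (19.3409, 44)]  |A|=1558.2982
3. ⊥bis P3·P1 via (37.17,21.165): [(34.0393, 24.0924) (59.8052, 0) (71, 0) (71, 44) (19.3409, 44)]  |A|=1462.1956
4. ⊥bis P3·P2 via (55.45,21.58): [(34.0393, 24.0924) (40.2633, 18.2726) (71, 24.9665) (71, 44) (19.3409, 44)]  |A|=976.2223
5. ⊥bis P3·P4 via (40.75,25.855): [(46.8559, 19.7084) (71, 24.9665) (71, 44) (22.7252, 44)]  |A|=816.1097
6. canonical 4-gon: [(46.8559, 19.7084) (71, 24.9665) (71, 44) (22.7252, 44)]
7. shoelace: 816.1097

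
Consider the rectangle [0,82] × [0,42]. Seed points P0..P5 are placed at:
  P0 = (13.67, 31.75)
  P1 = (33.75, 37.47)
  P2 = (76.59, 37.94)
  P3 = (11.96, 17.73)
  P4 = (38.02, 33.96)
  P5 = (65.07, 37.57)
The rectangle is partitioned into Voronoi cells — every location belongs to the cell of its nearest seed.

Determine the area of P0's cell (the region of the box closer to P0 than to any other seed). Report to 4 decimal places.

1. box [0,82]×[0,42]: [(0, 0) (82, 0) (82, 42) (0, 42)]
2. ⊥bis P0·P1 via (23.71,34.61): [(0, 0) (33.569, 0) (21.6049, 42) (0, 42)]  |A|=1158.652
3. ⊥bis P0·P2 via (45.13,34.845): [(0, 0) (33.569, 0) (21.6049, 42) (0, 42)]  |A|=1158.652
4. ⊥bis P0·P3 via (12.815,24.74): [(0, 26.303) (27.0149, 23.0081) (21.6049, 42) (0, 42)]  |A|=417.1857
5. ⊥bis P0·P4 via (25.845,32.855): [(0, 26.303) (26.7356, 23.0421) (26.6095, 24.4312) (21.6049, 42) (0, 42)]  |A|=416.9939
6. ⊥bis P0·P5 via (39.37,34.66): [(0, 26.303) (26.7356, 23.0421) (26.6095, 24.4312) (21.6049, 42) (0, 42)]  |A|=416.9939
7. canonical 5-gon: [(0, 26.303) (26.7356, 23.0421) (26.6095, 24.4312) (21.6049, 42) (0, 42)]
8. shoelace: 416.9939

Area of P0's cell: 416.9939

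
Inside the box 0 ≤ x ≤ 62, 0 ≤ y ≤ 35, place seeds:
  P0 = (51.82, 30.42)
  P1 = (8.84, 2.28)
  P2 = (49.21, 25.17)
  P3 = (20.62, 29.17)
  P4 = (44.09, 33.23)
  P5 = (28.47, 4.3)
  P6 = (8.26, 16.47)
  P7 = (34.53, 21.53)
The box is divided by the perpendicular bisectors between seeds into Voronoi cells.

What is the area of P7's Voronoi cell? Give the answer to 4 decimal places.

1. box [0,62]×[0,35]: [(0, 0) (62, 0) (62, 35) (0, 35)]
2. ⊥bis P7·P0 via (43.175,25.975): [(0, 0) (56.5306, 0) (38.5346, 35) (0, 35)]  |A|=1663.6407
3. ⊥bis P7·P1 via (21.685,11.905): [(30.6056, 0) (56.5306, 0) (38.5346, 35) (4.3795, 35)]  |A|=1051.401
4. ⊥bis P7·P2 via (41.87,23.35): [(30.6056, 0) (47.6598, 0) (39.3974, 33.3221) (38.5346, 35) (4.3795, 35)]  |A|=903.6047
5. ⊥bis P7·P3 via (27.575,25.35): [(20.8226, 13.056) (30.6056, 0) (47.6598, 0) (39.3974, 33.3221) (38.5346, 35) (32.8752, 35)]  |A|=590.949
6. ⊥bis P7·P4 via (39.31,27.38): [(31.9797, 33.3695) (20.8226, 13.056) (30.6056, 0) (47.6598, 0) (41.2673, 25.7807)]  |A|=552.2074
7. ⊥bis P7·P5 via (31.5,12.915): [(31.9797, 33.3695) (22.4864, 16.0852) (45.6954, 7.9223) (41.2673, 25.7807)]  |A|=305.4517
8. ⊥bis P7·P6 via (21.395,19): [(31.9797, 33.3695) (22.4864, 16.0852) (45.6954, 7.9223) (41.2673, 25.7807)]  |A|=305.4517
9. canonical 4-gon: [(31.9797, 33.3695) (22.4864, 16.0852) (45.6954, 7.9223) (41.2673, 25.7807)]
10. shoelace: 305.4517

Area of P7's cell: 305.4517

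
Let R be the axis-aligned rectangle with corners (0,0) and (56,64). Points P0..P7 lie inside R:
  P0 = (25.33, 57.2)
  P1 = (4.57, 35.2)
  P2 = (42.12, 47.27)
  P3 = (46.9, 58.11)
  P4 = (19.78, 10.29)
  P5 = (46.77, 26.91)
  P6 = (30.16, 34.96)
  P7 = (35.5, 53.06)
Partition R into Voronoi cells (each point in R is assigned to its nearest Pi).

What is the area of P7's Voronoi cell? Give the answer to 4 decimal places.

1. box [0,56]×[0,64]: [(0, 0) (56, 0) (56, 64) (0, 64)]
2. ⊥bis P7·P0 via (30.415,55.13): [(7.9727, 0) (56, 0) (56, 64) (34.0258, 64)]  |A|=2240.0481
3. ⊥bis P7·P1 via (20.035,44.13): [(23.4967, 38.135) (45.5171, 0) (56, 0) (56, 64) (34.0258, 64)]  |A|=1524.1695
4. ⊥bis P7·P2 via (38.81,50.165): [(23.4967, 38.135) (25.4022, 34.8351) (50.9104, 64) (34.0258, 64)]  |A|=288.2334
5. ⊥bis P7·P3 via (41.2,55.585): [(23.4967, 38.135) (25.4022, 34.8351) (41.9902, 53.8011) (37.4723, 64) (34.0258, 64)]  |A|=219.7066
6. ⊥bis P7·P4 via (27.64,31.675): [(23.4967, 38.135) (25.4022, 34.8351) (41.9902, 53.8011) (37.4723, 64) (34.0258, 64)]  |A|=219.7066
7. ⊥bis P7·P5 via (41.135,39.985): [(23.4967, 38.135) (25.4022, 34.8351) (41.9902, 53.8011) (37.4723, 64) (34.0258, 64)]  |A|=219.7066
8. ⊥bis P7·P6 via (32.83,44.01): [(26.6326, 45.8384) (33.3043, 43.8701) (41.9902, 53.8011) (37.4723, 64) (34.0258, 64)]  |A|=169.277
9. canonical 5-gon: [(26.6326, 45.8384) (33.3043, 43.8701) (41.9902, 53.8011) (37.4723, 64) (34.0258, 64)]
10. shoelace: 169.277

Area of P7's cell: 169.2770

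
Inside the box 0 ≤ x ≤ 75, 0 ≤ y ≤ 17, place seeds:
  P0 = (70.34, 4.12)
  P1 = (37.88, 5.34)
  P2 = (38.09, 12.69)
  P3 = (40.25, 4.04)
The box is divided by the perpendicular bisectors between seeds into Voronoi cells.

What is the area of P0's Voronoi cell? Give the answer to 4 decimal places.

Area of P0's cell: 332.3279

1. box [0,75]×[0,17]: [(0, 0) (75, 0) (75, 17) (0, 17)]
2. ⊥bis P0·P1 via (54.11,4.73): [(53.9322, 0) (75, 0) (75, 17) (54.5712, 17)]  |A|=352.7212
3. ⊥bis P0·P2 via (54.215,8.405): [(54.2536, 8.5502) (53.9322, 0) (75, 0) (75, 17) (56.499, 17)]  |A|=344.5762
4. ⊥bis P0·P3 via (55.295,4.08): [(55.2729, 12.3861) (55.3058, 0) (75, 0) (75, 17) (56.499, 17)]  |A|=332.3279
5. canonical 5-gon: [(55.2729, 12.3861) (55.3058, 0) (75, 0) (75, 17) (56.499, 17)]
6. shoelace: 332.3279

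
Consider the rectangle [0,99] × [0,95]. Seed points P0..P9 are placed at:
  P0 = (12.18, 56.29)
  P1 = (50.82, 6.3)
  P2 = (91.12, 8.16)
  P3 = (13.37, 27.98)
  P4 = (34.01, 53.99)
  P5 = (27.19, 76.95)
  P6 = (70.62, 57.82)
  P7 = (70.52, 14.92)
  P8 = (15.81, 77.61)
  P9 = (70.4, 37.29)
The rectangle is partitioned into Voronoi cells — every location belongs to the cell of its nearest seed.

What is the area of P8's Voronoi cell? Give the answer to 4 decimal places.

1. box [0,99]×[0,95]: [(0, 0) (99, 0) (99, 95) (0, 95)]
2. ⊥bis P8·P0 via (13.995,66.95): [(0, 69.3328) (99, 52.4768) (99, 95) (0, 95)]  |A|=3375.4224
3. ⊥bis P8·P1 via (33.315,41.955): [(0, 69.3328) (66.1416, 58.0714) (99, 74.2034) (99, 95) (0, 95)]  |A|=3018.4724
4. ⊥bis P8·P2 via (53.465,42.885): [(0, 69.3328) (66.1416, 58.0714) (68.5685, 59.2629) (99, 92.2621) (99, 95) (0, 95)]  |A|=2743.695
5. ⊥bis P8·P3 via (14.59,52.795): [(0, 69.3328) (66.1416, 58.0714) (68.5685, 59.2629) (99, 92.2621) (99, 95) (0, 95)]  |A|=2743.695
6. ⊥bis P8·P4 via (24.91,65.8): [(0, 69.3328) (24.157, 65.2198) (62.8058, 95) (0, 95)]  |A|=1245.2063
7. ⊥bis P8·P5 via (21.5,77.28): [(0, 69.3328) (20.8334, 65.7857) (22.5277, 95) (0, 95)]  |A|=596.4325
8. ⊥bis P8·P6 via (43.215,67.715): [(0, 69.3328) (20.8334, 65.7857) (22.5277, 95) (0, 95)]  |A|=596.4325
9. ⊥bis P8·P7 via (43.165,46.265): [(0, 69.3328) (20.8334, 65.7857) (22.5277, 95) (0, 95)]  |A|=596.4325
10. ⊥bis P8·P9 via (43.105,57.45): [(0, 69.3328) (20.8334, 65.7857) (22.5277, 95) (0, 95)]  |A|=596.4325
11. canonical 4-gon: [(0, 69.3328) (20.8334, 65.7857) (22.5277, 95) (0, 95)]
12. shoelace: 596.4325

Area of P8's cell: 596.4325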